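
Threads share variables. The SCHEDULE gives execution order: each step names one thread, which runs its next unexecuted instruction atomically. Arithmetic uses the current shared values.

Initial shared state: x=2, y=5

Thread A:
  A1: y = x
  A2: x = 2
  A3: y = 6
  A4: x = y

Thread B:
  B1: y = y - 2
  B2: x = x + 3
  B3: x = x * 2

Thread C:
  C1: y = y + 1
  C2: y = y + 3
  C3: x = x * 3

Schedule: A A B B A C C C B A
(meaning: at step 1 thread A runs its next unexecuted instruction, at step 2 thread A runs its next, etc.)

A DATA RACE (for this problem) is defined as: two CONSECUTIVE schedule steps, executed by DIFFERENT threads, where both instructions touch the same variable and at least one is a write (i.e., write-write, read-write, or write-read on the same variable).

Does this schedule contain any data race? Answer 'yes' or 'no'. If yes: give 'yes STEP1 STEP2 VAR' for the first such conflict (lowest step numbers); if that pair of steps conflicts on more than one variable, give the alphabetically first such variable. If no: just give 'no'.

Steps 1,2: same thread (A). No race.
Steps 2,3: A(r=-,w=x) vs B(r=y,w=y). No conflict.
Steps 3,4: same thread (B). No race.
Steps 4,5: B(r=x,w=x) vs A(r=-,w=y). No conflict.
Steps 5,6: A(y = 6) vs C(y = y + 1). RACE on y (W-W).
Steps 6,7: same thread (C). No race.
Steps 7,8: same thread (C). No race.
Steps 8,9: C(x = x * 3) vs B(x = x * 2). RACE on x (W-W).
Steps 9,10: B(x = x * 2) vs A(x = y). RACE on x (W-W).
First conflict at steps 5,6.

Answer: yes 5 6 y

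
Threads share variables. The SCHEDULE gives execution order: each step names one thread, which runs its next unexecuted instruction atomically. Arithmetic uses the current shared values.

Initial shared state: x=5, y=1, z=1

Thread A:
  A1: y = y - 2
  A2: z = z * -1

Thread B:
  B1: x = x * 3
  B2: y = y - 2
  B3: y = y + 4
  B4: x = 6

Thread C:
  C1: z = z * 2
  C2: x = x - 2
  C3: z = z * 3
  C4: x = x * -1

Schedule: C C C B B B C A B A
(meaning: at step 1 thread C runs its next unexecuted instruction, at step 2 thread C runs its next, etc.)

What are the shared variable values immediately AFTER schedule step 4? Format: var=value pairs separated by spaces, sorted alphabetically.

Answer: x=9 y=1 z=6

Derivation:
Step 1: thread C executes C1 (z = z * 2). Shared: x=5 y=1 z=2. PCs: A@0 B@0 C@1
Step 2: thread C executes C2 (x = x - 2). Shared: x=3 y=1 z=2. PCs: A@0 B@0 C@2
Step 3: thread C executes C3 (z = z * 3). Shared: x=3 y=1 z=6. PCs: A@0 B@0 C@3
Step 4: thread B executes B1 (x = x * 3). Shared: x=9 y=1 z=6. PCs: A@0 B@1 C@3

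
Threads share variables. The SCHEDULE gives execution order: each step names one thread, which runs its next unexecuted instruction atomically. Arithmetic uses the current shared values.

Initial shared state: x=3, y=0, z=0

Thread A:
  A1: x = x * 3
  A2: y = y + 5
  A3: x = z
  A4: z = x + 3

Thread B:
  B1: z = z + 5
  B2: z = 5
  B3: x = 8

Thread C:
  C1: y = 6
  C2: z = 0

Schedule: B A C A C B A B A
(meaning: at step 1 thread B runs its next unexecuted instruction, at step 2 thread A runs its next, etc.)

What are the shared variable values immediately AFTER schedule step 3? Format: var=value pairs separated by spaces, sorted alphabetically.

Step 1: thread B executes B1 (z = z + 5). Shared: x=3 y=0 z=5. PCs: A@0 B@1 C@0
Step 2: thread A executes A1 (x = x * 3). Shared: x=9 y=0 z=5. PCs: A@1 B@1 C@0
Step 3: thread C executes C1 (y = 6). Shared: x=9 y=6 z=5. PCs: A@1 B@1 C@1

Answer: x=9 y=6 z=5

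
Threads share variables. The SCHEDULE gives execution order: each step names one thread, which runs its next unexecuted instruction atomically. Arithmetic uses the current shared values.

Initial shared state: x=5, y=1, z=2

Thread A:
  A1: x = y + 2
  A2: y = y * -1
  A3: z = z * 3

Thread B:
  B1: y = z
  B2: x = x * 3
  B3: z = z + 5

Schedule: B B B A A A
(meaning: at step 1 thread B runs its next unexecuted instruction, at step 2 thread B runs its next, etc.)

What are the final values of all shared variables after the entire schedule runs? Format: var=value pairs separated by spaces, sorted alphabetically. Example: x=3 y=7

Step 1: thread B executes B1 (y = z). Shared: x=5 y=2 z=2. PCs: A@0 B@1
Step 2: thread B executes B2 (x = x * 3). Shared: x=15 y=2 z=2. PCs: A@0 B@2
Step 3: thread B executes B3 (z = z + 5). Shared: x=15 y=2 z=7. PCs: A@0 B@3
Step 4: thread A executes A1 (x = y + 2). Shared: x=4 y=2 z=7. PCs: A@1 B@3
Step 5: thread A executes A2 (y = y * -1). Shared: x=4 y=-2 z=7. PCs: A@2 B@3
Step 6: thread A executes A3 (z = z * 3). Shared: x=4 y=-2 z=21. PCs: A@3 B@3

Answer: x=4 y=-2 z=21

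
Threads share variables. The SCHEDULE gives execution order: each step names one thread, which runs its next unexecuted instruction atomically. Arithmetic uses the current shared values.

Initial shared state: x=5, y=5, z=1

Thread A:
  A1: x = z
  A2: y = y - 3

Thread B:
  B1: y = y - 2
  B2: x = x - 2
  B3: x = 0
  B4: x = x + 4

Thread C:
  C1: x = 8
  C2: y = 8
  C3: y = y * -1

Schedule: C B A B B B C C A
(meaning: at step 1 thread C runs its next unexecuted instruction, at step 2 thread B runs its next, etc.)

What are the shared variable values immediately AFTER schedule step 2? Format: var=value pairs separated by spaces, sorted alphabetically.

Answer: x=8 y=3 z=1

Derivation:
Step 1: thread C executes C1 (x = 8). Shared: x=8 y=5 z=1. PCs: A@0 B@0 C@1
Step 2: thread B executes B1 (y = y - 2). Shared: x=8 y=3 z=1. PCs: A@0 B@1 C@1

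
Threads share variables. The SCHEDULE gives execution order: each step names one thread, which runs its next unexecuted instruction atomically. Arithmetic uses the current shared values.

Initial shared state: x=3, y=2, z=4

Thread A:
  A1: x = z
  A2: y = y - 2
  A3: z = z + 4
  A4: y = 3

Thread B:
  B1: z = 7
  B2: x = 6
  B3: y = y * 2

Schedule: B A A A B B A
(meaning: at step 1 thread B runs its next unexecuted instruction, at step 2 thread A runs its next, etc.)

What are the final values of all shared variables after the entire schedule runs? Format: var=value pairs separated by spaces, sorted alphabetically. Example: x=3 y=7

Step 1: thread B executes B1 (z = 7). Shared: x=3 y=2 z=7. PCs: A@0 B@1
Step 2: thread A executes A1 (x = z). Shared: x=7 y=2 z=7. PCs: A@1 B@1
Step 3: thread A executes A2 (y = y - 2). Shared: x=7 y=0 z=7. PCs: A@2 B@1
Step 4: thread A executes A3 (z = z + 4). Shared: x=7 y=0 z=11. PCs: A@3 B@1
Step 5: thread B executes B2 (x = 6). Shared: x=6 y=0 z=11. PCs: A@3 B@2
Step 6: thread B executes B3 (y = y * 2). Shared: x=6 y=0 z=11. PCs: A@3 B@3
Step 7: thread A executes A4 (y = 3). Shared: x=6 y=3 z=11. PCs: A@4 B@3

Answer: x=6 y=3 z=11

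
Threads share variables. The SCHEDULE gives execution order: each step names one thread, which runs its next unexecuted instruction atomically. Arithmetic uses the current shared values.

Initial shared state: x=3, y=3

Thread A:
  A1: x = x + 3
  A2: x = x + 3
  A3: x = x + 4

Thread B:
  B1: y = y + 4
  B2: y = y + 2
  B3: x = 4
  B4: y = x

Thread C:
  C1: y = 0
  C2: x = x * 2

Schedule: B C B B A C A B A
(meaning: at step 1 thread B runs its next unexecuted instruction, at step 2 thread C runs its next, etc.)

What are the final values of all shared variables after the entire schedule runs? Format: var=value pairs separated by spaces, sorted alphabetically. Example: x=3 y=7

Answer: x=21 y=17

Derivation:
Step 1: thread B executes B1 (y = y + 4). Shared: x=3 y=7. PCs: A@0 B@1 C@0
Step 2: thread C executes C1 (y = 0). Shared: x=3 y=0. PCs: A@0 B@1 C@1
Step 3: thread B executes B2 (y = y + 2). Shared: x=3 y=2. PCs: A@0 B@2 C@1
Step 4: thread B executes B3 (x = 4). Shared: x=4 y=2. PCs: A@0 B@3 C@1
Step 5: thread A executes A1 (x = x + 3). Shared: x=7 y=2. PCs: A@1 B@3 C@1
Step 6: thread C executes C2 (x = x * 2). Shared: x=14 y=2. PCs: A@1 B@3 C@2
Step 7: thread A executes A2 (x = x + 3). Shared: x=17 y=2. PCs: A@2 B@3 C@2
Step 8: thread B executes B4 (y = x). Shared: x=17 y=17. PCs: A@2 B@4 C@2
Step 9: thread A executes A3 (x = x + 4). Shared: x=21 y=17. PCs: A@3 B@4 C@2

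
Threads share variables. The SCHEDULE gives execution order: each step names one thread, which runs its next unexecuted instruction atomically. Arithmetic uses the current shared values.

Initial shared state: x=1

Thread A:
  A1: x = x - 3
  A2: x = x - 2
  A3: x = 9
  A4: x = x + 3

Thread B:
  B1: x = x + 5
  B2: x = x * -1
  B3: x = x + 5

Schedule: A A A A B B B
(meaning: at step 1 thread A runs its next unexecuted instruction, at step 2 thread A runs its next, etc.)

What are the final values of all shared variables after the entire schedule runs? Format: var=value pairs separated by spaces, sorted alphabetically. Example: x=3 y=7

Step 1: thread A executes A1 (x = x - 3). Shared: x=-2. PCs: A@1 B@0
Step 2: thread A executes A2 (x = x - 2). Shared: x=-4. PCs: A@2 B@0
Step 3: thread A executes A3 (x = 9). Shared: x=9. PCs: A@3 B@0
Step 4: thread A executes A4 (x = x + 3). Shared: x=12. PCs: A@4 B@0
Step 5: thread B executes B1 (x = x + 5). Shared: x=17. PCs: A@4 B@1
Step 6: thread B executes B2 (x = x * -1). Shared: x=-17. PCs: A@4 B@2
Step 7: thread B executes B3 (x = x + 5). Shared: x=-12. PCs: A@4 B@3

Answer: x=-12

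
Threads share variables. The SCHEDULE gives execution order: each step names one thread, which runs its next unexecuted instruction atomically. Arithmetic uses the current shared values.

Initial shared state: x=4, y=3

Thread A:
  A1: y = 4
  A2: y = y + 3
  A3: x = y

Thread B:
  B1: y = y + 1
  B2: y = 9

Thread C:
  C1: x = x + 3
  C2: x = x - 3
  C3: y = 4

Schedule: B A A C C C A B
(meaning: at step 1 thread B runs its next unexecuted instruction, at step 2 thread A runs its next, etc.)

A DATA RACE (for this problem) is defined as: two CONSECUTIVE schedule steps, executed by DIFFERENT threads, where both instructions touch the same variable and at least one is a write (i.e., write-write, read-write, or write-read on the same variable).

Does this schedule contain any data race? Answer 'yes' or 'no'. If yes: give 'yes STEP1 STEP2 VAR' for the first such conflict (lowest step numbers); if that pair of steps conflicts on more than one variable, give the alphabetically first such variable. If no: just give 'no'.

Steps 1,2: B(y = y + 1) vs A(y = 4). RACE on y (W-W).
Steps 2,3: same thread (A). No race.
Steps 3,4: A(r=y,w=y) vs C(r=x,w=x). No conflict.
Steps 4,5: same thread (C). No race.
Steps 5,6: same thread (C). No race.
Steps 6,7: C(y = 4) vs A(x = y). RACE on y (W-R).
Steps 7,8: A(x = y) vs B(y = 9). RACE on y (R-W).
First conflict at steps 1,2.

Answer: yes 1 2 y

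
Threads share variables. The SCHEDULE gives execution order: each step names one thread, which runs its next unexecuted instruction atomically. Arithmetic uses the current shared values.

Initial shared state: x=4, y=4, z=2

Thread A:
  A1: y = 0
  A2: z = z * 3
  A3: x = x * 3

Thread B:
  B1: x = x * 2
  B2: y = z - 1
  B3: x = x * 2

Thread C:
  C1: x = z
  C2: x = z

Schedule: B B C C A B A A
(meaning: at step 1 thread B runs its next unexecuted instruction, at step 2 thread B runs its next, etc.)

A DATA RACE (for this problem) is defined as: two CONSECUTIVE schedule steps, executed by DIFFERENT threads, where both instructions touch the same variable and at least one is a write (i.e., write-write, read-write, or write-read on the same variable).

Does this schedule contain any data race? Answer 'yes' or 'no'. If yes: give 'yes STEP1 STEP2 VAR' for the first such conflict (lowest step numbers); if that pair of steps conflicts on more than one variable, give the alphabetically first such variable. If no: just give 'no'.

Steps 1,2: same thread (B). No race.
Steps 2,3: B(r=z,w=y) vs C(r=z,w=x). No conflict.
Steps 3,4: same thread (C). No race.
Steps 4,5: C(r=z,w=x) vs A(r=-,w=y). No conflict.
Steps 5,6: A(r=-,w=y) vs B(r=x,w=x). No conflict.
Steps 6,7: B(r=x,w=x) vs A(r=z,w=z). No conflict.
Steps 7,8: same thread (A). No race.

Answer: no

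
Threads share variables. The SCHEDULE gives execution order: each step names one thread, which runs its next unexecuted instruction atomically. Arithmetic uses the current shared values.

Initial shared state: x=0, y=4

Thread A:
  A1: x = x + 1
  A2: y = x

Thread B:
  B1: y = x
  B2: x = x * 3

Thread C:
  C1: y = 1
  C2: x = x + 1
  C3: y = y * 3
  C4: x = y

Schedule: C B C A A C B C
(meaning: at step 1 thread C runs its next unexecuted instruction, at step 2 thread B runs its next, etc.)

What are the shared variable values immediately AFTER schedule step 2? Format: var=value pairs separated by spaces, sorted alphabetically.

Step 1: thread C executes C1 (y = 1). Shared: x=0 y=1. PCs: A@0 B@0 C@1
Step 2: thread B executes B1 (y = x). Shared: x=0 y=0. PCs: A@0 B@1 C@1

Answer: x=0 y=0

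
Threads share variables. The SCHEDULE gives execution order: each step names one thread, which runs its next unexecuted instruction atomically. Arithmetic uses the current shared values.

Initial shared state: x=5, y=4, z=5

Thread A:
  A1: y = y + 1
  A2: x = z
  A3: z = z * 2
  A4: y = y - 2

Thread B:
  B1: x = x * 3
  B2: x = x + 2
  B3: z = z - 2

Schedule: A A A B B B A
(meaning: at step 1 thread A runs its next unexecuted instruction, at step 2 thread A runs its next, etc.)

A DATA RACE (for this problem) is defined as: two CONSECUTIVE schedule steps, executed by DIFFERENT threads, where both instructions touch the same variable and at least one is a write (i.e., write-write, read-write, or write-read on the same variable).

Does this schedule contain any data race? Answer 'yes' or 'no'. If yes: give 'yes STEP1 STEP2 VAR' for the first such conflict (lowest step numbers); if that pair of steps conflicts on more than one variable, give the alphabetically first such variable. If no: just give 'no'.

Steps 1,2: same thread (A). No race.
Steps 2,3: same thread (A). No race.
Steps 3,4: A(r=z,w=z) vs B(r=x,w=x). No conflict.
Steps 4,5: same thread (B). No race.
Steps 5,6: same thread (B). No race.
Steps 6,7: B(r=z,w=z) vs A(r=y,w=y). No conflict.

Answer: no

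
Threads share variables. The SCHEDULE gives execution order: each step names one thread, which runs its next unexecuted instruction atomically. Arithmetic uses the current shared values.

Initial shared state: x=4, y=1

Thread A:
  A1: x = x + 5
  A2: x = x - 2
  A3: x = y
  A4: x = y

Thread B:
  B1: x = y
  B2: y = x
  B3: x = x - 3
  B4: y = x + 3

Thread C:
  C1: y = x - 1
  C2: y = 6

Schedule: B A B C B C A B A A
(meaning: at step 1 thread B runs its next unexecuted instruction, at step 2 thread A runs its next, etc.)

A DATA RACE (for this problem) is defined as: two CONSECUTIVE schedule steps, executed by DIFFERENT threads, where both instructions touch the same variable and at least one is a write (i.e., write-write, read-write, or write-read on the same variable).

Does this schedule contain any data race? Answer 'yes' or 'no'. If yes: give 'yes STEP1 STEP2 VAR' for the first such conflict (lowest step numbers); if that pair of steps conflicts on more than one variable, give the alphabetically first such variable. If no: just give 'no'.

Answer: yes 1 2 x

Derivation:
Steps 1,2: B(x = y) vs A(x = x + 5). RACE on x (W-W).
Steps 2,3: A(x = x + 5) vs B(y = x). RACE on x (W-R).
Steps 3,4: B(y = x) vs C(y = x - 1). RACE on y (W-W).
Steps 4,5: C(y = x - 1) vs B(x = x - 3). RACE on x (R-W).
Steps 5,6: B(r=x,w=x) vs C(r=-,w=y). No conflict.
Steps 6,7: C(r=-,w=y) vs A(r=x,w=x). No conflict.
Steps 7,8: A(x = x - 2) vs B(y = x + 3). RACE on x (W-R).
Steps 8,9: B(y = x + 3) vs A(x = y). RACE on x (R-W), y (W-R). Multiple vars; alphabetically first is x.
Steps 9,10: same thread (A). No race.
First conflict at steps 1,2.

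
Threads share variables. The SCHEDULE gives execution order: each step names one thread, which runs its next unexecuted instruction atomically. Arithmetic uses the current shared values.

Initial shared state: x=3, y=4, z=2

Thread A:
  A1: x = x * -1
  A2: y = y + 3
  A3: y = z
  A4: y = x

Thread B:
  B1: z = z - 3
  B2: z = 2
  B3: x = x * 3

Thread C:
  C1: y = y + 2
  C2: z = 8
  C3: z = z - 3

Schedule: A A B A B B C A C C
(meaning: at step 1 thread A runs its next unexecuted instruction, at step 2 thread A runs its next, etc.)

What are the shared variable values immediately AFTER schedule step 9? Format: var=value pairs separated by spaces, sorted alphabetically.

Step 1: thread A executes A1 (x = x * -1). Shared: x=-3 y=4 z=2. PCs: A@1 B@0 C@0
Step 2: thread A executes A2 (y = y + 3). Shared: x=-3 y=7 z=2. PCs: A@2 B@0 C@0
Step 3: thread B executes B1 (z = z - 3). Shared: x=-3 y=7 z=-1. PCs: A@2 B@1 C@0
Step 4: thread A executes A3 (y = z). Shared: x=-3 y=-1 z=-1. PCs: A@3 B@1 C@0
Step 5: thread B executes B2 (z = 2). Shared: x=-3 y=-1 z=2. PCs: A@3 B@2 C@0
Step 6: thread B executes B3 (x = x * 3). Shared: x=-9 y=-1 z=2. PCs: A@3 B@3 C@0
Step 7: thread C executes C1 (y = y + 2). Shared: x=-9 y=1 z=2. PCs: A@3 B@3 C@1
Step 8: thread A executes A4 (y = x). Shared: x=-9 y=-9 z=2. PCs: A@4 B@3 C@1
Step 9: thread C executes C2 (z = 8). Shared: x=-9 y=-9 z=8. PCs: A@4 B@3 C@2

Answer: x=-9 y=-9 z=8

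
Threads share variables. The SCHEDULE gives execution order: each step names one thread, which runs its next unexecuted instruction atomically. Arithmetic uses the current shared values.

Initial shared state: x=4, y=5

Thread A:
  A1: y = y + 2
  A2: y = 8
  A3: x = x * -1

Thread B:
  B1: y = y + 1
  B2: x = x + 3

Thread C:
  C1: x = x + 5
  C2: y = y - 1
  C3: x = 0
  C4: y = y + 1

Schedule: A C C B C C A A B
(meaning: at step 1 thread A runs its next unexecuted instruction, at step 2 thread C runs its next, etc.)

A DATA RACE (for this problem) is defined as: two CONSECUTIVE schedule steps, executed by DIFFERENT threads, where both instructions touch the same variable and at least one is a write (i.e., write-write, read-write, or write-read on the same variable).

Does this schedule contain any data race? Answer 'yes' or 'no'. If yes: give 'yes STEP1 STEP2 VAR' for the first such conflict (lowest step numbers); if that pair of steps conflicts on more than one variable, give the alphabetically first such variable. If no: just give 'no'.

Answer: yes 3 4 y

Derivation:
Steps 1,2: A(r=y,w=y) vs C(r=x,w=x). No conflict.
Steps 2,3: same thread (C). No race.
Steps 3,4: C(y = y - 1) vs B(y = y + 1). RACE on y (W-W).
Steps 4,5: B(r=y,w=y) vs C(r=-,w=x). No conflict.
Steps 5,6: same thread (C). No race.
Steps 6,7: C(y = y + 1) vs A(y = 8). RACE on y (W-W).
Steps 7,8: same thread (A). No race.
Steps 8,9: A(x = x * -1) vs B(x = x + 3). RACE on x (W-W).
First conflict at steps 3,4.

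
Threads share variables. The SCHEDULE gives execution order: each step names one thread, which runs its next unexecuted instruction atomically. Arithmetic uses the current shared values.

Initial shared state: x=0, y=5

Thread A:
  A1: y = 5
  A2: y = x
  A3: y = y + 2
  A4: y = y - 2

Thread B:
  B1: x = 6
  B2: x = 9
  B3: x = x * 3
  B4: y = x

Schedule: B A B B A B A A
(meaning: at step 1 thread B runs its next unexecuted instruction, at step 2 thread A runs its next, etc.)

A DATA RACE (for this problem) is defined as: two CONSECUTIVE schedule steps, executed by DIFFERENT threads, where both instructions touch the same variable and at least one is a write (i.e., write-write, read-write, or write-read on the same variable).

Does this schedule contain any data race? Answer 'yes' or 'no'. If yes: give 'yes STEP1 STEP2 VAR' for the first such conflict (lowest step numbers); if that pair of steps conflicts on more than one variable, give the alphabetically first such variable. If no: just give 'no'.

Answer: yes 4 5 x

Derivation:
Steps 1,2: B(r=-,w=x) vs A(r=-,w=y). No conflict.
Steps 2,3: A(r=-,w=y) vs B(r=-,w=x). No conflict.
Steps 3,4: same thread (B). No race.
Steps 4,5: B(x = x * 3) vs A(y = x). RACE on x (W-R).
Steps 5,6: A(y = x) vs B(y = x). RACE on y (W-W).
Steps 6,7: B(y = x) vs A(y = y + 2). RACE on y (W-W).
Steps 7,8: same thread (A). No race.
First conflict at steps 4,5.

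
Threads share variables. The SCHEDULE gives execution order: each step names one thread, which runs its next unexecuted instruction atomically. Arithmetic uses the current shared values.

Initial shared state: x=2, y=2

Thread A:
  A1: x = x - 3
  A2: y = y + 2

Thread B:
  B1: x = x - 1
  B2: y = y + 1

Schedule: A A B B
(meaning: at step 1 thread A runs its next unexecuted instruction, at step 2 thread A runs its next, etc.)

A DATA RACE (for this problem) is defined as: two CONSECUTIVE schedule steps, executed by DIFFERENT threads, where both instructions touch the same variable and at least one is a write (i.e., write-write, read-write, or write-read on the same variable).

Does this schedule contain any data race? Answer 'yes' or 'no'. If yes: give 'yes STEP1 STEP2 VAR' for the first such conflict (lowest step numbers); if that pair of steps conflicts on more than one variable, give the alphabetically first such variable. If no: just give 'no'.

Steps 1,2: same thread (A). No race.
Steps 2,3: A(r=y,w=y) vs B(r=x,w=x). No conflict.
Steps 3,4: same thread (B). No race.

Answer: no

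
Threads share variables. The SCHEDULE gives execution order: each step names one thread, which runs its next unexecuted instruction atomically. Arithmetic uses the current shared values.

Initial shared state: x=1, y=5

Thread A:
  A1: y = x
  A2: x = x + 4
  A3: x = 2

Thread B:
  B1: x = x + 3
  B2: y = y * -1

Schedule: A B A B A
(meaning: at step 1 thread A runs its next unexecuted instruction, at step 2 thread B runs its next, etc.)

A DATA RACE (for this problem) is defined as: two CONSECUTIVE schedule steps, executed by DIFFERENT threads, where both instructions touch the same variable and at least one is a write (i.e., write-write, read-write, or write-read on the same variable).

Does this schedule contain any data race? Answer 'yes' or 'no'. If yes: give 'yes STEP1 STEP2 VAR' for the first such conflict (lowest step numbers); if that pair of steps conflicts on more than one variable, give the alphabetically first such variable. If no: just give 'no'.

Steps 1,2: A(y = x) vs B(x = x + 3). RACE on x (R-W).
Steps 2,3: B(x = x + 3) vs A(x = x + 4). RACE on x (W-W).
Steps 3,4: A(r=x,w=x) vs B(r=y,w=y). No conflict.
Steps 4,5: B(r=y,w=y) vs A(r=-,w=x). No conflict.
First conflict at steps 1,2.

Answer: yes 1 2 x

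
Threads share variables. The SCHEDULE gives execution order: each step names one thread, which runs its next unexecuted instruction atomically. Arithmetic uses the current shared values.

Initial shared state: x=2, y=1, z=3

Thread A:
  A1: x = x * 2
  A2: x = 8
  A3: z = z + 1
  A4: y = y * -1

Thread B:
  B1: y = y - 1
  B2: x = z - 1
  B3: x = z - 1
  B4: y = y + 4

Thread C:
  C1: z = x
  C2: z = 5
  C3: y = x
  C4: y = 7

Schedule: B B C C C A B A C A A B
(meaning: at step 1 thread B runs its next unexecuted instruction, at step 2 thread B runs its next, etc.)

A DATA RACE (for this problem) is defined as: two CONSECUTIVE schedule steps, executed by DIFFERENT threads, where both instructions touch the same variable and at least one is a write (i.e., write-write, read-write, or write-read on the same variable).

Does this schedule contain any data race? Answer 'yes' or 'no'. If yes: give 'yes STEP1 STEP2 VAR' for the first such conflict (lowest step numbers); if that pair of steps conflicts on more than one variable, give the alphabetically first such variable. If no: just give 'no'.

Steps 1,2: same thread (B). No race.
Steps 2,3: B(x = z - 1) vs C(z = x). RACE on x (W-R), z (R-W). Multiple vars; alphabetically first is x.
Steps 3,4: same thread (C). No race.
Steps 4,5: same thread (C). No race.
Steps 5,6: C(y = x) vs A(x = x * 2). RACE on x (R-W).
Steps 6,7: A(x = x * 2) vs B(x = z - 1). RACE on x (W-W).
Steps 7,8: B(x = z - 1) vs A(x = 8). RACE on x (W-W).
Steps 8,9: A(r=-,w=x) vs C(r=-,w=y). No conflict.
Steps 9,10: C(r=-,w=y) vs A(r=z,w=z). No conflict.
Steps 10,11: same thread (A). No race.
Steps 11,12: A(y = y * -1) vs B(y = y + 4). RACE on y (W-W).
First conflict at steps 2,3.

Answer: yes 2 3 x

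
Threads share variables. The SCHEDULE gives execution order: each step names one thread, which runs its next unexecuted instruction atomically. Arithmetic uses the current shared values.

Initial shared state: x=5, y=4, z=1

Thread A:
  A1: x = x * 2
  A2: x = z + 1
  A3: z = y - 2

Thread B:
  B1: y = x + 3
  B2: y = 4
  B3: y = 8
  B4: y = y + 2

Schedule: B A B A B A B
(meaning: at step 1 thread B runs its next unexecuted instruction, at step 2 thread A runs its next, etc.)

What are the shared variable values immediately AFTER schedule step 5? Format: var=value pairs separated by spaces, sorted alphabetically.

Step 1: thread B executes B1 (y = x + 3). Shared: x=5 y=8 z=1. PCs: A@0 B@1
Step 2: thread A executes A1 (x = x * 2). Shared: x=10 y=8 z=1. PCs: A@1 B@1
Step 3: thread B executes B2 (y = 4). Shared: x=10 y=4 z=1. PCs: A@1 B@2
Step 4: thread A executes A2 (x = z + 1). Shared: x=2 y=4 z=1. PCs: A@2 B@2
Step 5: thread B executes B3 (y = 8). Shared: x=2 y=8 z=1. PCs: A@2 B@3

Answer: x=2 y=8 z=1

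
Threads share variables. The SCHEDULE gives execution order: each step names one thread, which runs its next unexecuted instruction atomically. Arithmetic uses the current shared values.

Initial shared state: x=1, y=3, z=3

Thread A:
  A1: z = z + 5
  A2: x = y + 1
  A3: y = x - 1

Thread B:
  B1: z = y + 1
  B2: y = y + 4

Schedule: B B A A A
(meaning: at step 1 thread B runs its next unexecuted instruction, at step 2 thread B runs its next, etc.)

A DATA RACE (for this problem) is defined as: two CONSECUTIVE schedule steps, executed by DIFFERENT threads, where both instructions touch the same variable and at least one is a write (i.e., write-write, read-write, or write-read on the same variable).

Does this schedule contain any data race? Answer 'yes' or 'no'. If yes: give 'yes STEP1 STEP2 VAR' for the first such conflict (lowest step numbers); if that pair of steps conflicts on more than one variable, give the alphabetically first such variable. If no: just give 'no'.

Steps 1,2: same thread (B). No race.
Steps 2,3: B(r=y,w=y) vs A(r=z,w=z). No conflict.
Steps 3,4: same thread (A). No race.
Steps 4,5: same thread (A). No race.

Answer: no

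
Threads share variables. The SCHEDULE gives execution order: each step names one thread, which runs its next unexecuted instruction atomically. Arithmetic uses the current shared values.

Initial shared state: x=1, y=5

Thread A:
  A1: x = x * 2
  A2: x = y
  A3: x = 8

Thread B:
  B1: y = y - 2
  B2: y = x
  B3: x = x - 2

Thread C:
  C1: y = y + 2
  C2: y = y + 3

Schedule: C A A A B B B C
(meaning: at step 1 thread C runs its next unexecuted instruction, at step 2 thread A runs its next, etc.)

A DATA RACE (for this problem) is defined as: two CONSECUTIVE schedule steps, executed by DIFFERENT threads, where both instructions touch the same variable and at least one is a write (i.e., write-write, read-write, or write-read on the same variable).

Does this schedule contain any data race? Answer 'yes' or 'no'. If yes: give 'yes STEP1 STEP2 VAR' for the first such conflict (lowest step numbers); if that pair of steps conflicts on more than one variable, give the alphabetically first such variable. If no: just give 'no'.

Steps 1,2: C(r=y,w=y) vs A(r=x,w=x). No conflict.
Steps 2,3: same thread (A). No race.
Steps 3,4: same thread (A). No race.
Steps 4,5: A(r=-,w=x) vs B(r=y,w=y). No conflict.
Steps 5,6: same thread (B). No race.
Steps 6,7: same thread (B). No race.
Steps 7,8: B(r=x,w=x) vs C(r=y,w=y). No conflict.

Answer: no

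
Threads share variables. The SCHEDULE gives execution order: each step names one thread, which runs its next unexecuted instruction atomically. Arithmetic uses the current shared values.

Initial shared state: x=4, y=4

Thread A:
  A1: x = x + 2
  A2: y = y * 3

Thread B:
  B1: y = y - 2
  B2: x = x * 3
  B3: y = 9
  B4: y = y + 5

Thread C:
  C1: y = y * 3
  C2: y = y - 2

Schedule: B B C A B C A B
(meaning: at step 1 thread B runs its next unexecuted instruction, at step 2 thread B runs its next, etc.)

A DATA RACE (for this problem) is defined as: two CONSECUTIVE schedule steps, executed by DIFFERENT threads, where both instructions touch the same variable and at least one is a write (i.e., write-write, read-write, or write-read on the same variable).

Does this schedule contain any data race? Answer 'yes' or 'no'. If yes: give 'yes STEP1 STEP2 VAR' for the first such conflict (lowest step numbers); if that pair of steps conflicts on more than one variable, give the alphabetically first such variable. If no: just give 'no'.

Answer: yes 5 6 y

Derivation:
Steps 1,2: same thread (B). No race.
Steps 2,3: B(r=x,w=x) vs C(r=y,w=y). No conflict.
Steps 3,4: C(r=y,w=y) vs A(r=x,w=x). No conflict.
Steps 4,5: A(r=x,w=x) vs B(r=-,w=y). No conflict.
Steps 5,6: B(y = 9) vs C(y = y - 2). RACE on y (W-W).
Steps 6,7: C(y = y - 2) vs A(y = y * 3). RACE on y (W-W).
Steps 7,8: A(y = y * 3) vs B(y = y + 5). RACE on y (W-W).
First conflict at steps 5,6.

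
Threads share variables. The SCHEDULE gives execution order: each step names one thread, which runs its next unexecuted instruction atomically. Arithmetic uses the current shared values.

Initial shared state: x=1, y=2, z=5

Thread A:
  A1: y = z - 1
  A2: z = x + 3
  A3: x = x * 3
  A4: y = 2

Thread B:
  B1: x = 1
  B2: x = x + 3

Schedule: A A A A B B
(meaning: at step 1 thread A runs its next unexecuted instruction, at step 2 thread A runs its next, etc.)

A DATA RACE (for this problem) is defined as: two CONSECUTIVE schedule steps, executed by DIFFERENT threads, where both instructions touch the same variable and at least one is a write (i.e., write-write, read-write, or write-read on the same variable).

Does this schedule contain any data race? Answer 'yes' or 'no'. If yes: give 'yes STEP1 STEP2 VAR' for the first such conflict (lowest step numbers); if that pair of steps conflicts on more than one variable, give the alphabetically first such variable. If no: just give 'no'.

Steps 1,2: same thread (A). No race.
Steps 2,3: same thread (A). No race.
Steps 3,4: same thread (A). No race.
Steps 4,5: A(r=-,w=y) vs B(r=-,w=x). No conflict.
Steps 5,6: same thread (B). No race.

Answer: no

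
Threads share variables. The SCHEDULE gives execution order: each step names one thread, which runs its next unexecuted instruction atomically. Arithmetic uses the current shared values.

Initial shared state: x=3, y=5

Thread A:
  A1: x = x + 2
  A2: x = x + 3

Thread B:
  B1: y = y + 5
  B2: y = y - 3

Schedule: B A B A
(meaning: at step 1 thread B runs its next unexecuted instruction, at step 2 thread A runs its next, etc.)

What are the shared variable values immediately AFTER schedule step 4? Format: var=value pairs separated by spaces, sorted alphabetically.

Answer: x=8 y=7

Derivation:
Step 1: thread B executes B1 (y = y + 5). Shared: x=3 y=10. PCs: A@0 B@1
Step 2: thread A executes A1 (x = x + 2). Shared: x=5 y=10. PCs: A@1 B@1
Step 3: thread B executes B2 (y = y - 3). Shared: x=5 y=7. PCs: A@1 B@2
Step 4: thread A executes A2 (x = x + 3). Shared: x=8 y=7. PCs: A@2 B@2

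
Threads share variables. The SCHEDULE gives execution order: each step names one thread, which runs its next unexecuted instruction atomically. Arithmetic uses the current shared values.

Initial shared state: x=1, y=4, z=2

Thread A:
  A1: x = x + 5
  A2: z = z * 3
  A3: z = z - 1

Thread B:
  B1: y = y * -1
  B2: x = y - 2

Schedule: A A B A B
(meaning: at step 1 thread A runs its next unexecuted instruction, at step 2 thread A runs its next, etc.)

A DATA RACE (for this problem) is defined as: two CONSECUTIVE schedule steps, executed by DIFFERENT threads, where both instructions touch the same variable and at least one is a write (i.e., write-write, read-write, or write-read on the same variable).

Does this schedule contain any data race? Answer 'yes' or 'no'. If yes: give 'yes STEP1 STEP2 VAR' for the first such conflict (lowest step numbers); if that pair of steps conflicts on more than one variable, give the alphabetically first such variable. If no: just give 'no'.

Steps 1,2: same thread (A). No race.
Steps 2,3: A(r=z,w=z) vs B(r=y,w=y). No conflict.
Steps 3,4: B(r=y,w=y) vs A(r=z,w=z). No conflict.
Steps 4,5: A(r=z,w=z) vs B(r=y,w=x). No conflict.

Answer: no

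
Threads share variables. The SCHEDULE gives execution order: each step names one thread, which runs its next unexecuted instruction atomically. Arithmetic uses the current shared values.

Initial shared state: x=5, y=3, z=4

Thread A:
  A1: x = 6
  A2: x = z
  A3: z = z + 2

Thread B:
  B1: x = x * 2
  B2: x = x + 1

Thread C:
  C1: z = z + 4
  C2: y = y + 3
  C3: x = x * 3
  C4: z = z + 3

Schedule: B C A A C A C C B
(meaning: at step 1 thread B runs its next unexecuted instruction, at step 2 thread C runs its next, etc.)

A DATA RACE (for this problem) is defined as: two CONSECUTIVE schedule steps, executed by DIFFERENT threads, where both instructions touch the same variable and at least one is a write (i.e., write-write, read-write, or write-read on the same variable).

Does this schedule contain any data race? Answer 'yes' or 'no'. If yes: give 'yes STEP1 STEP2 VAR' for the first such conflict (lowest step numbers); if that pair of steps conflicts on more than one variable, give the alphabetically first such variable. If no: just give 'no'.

Steps 1,2: B(r=x,w=x) vs C(r=z,w=z). No conflict.
Steps 2,3: C(r=z,w=z) vs A(r=-,w=x). No conflict.
Steps 3,4: same thread (A). No race.
Steps 4,5: A(r=z,w=x) vs C(r=y,w=y). No conflict.
Steps 5,6: C(r=y,w=y) vs A(r=z,w=z). No conflict.
Steps 6,7: A(r=z,w=z) vs C(r=x,w=x). No conflict.
Steps 7,8: same thread (C). No race.
Steps 8,9: C(r=z,w=z) vs B(r=x,w=x). No conflict.

Answer: no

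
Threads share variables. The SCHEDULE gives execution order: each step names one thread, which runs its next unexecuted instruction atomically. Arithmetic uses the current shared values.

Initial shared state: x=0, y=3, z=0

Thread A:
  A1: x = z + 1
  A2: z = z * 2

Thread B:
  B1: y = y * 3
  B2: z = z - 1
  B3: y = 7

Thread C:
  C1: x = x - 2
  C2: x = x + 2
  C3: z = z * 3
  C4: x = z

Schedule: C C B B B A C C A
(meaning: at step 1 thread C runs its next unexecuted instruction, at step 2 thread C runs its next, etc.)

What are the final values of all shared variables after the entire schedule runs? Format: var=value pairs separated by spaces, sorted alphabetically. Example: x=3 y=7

Answer: x=-3 y=7 z=-6

Derivation:
Step 1: thread C executes C1 (x = x - 2). Shared: x=-2 y=3 z=0. PCs: A@0 B@0 C@1
Step 2: thread C executes C2 (x = x + 2). Shared: x=0 y=3 z=0. PCs: A@0 B@0 C@2
Step 3: thread B executes B1 (y = y * 3). Shared: x=0 y=9 z=0. PCs: A@0 B@1 C@2
Step 4: thread B executes B2 (z = z - 1). Shared: x=0 y=9 z=-1. PCs: A@0 B@2 C@2
Step 5: thread B executes B3 (y = 7). Shared: x=0 y=7 z=-1. PCs: A@0 B@3 C@2
Step 6: thread A executes A1 (x = z + 1). Shared: x=0 y=7 z=-1. PCs: A@1 B@3 C@2
Step 7: thread C executes C3 (z = z * 3). Shared: x=0 y=7 z=-3. PCs: A@1 B@3 C@3
Step 8: thread C executes C4 (x = z). Shared: x=-3 y=7 z=-3. PCs: A@1 B@3 C@4
Step 9: thread A executes A2 (z = z * 2). Shared: x=-3 y=7 z=-6. PCs: A@2 B@3 C@4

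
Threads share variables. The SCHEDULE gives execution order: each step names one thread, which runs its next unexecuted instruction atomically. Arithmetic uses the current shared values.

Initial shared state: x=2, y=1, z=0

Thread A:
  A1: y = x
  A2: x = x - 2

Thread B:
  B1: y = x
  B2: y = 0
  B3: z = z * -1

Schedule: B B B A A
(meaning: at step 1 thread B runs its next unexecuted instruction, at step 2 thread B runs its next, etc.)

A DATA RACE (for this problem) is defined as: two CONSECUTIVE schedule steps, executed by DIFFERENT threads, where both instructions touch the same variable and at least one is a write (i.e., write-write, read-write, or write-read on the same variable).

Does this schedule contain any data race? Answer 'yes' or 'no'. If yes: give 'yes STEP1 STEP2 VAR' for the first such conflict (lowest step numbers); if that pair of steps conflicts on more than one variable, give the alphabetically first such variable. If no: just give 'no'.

Answer: no

Derivation:
Steps 1,2: same thread (B). No race.
Steps 2,3: same thread (B). No race.
Steps 3,4: B(r=z,w=z) vs A(r=x,w=y). No conflict.
Steps 4,5: same thread (A). No race.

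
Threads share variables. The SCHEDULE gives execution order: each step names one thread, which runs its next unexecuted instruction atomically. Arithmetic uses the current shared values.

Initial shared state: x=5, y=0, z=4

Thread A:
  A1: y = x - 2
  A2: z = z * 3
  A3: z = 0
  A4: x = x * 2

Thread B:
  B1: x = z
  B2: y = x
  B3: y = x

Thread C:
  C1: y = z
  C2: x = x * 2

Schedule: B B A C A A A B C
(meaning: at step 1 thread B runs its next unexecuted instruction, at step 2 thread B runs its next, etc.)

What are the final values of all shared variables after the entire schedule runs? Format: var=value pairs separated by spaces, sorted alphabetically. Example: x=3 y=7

Step 1: thread B executes B1 (x = z). Shared: x=4 y=0 z=4. PCs: A@0 B@1 C@0
Step 2: thread B executes B2 (y = x). Shared: x=4 y=4 z=4. PCs: A@0 B@2 C@0
Step 3: thread A executes A1 (y = x - 2). Shared: x=4 y=2 z=4. PCs: A@1 B@2 C@0
Step 4: thread C executes C1 (y = z). Shared: x=4 y=4 z=4. PCs: A@1 B@2 C@1
Step 5: thread A executes A2 (z = z * 3). Shared: x=4 y=4 z=12. PCs: A@2 B@2 C@1
Step 6: thread A executes A3 (z = 0). Shared: x=4 y=4 z=0. PCs: A@3 B@2 C@1
Step 7: thread A executes A4 (x = x * 2). Shared: x=8 y=4 z=0. PCs: A@4 B@2 C@1
Step 8: thread B executes B3 (y = x). Shared: x=8 y=8 z=0. PCs: A@4 B@3 C@1
Step 9: thread C executes C2 (x = x * 2). Shared: x=16 y=8 z=0. PCs: A@4 B@3 C@2

Answer: x=16 y=8 z=0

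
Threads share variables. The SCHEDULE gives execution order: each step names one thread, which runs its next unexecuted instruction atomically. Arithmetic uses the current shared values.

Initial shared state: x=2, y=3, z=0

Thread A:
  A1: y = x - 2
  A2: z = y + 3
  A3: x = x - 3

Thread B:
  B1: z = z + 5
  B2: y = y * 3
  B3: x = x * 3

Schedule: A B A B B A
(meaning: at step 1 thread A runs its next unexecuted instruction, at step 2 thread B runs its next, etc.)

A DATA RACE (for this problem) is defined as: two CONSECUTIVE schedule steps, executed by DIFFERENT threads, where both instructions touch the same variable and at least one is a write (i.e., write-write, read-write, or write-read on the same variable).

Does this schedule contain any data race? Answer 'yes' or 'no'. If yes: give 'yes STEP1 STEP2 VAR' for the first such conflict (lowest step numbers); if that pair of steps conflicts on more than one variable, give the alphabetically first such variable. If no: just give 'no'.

Answer: yes 2 3 z

Derivation:
Steps 1,2: A(r=x,w=y) vs B(r=z,w=z). No conflict.
Steps 2,3: B(z = z + 5) vs A(z = y + 3). RACE on z (W-W).
Steps 3,4: A(z = y + 3) vs B(y = y * 3). RACE on y (R-W).
Steps 4,5: same thread (B). No race.
Steps 5,6: B(x = x * 3) vs A(x = x - 3). RACE on x (W-W).
First conflict at steps 2,3.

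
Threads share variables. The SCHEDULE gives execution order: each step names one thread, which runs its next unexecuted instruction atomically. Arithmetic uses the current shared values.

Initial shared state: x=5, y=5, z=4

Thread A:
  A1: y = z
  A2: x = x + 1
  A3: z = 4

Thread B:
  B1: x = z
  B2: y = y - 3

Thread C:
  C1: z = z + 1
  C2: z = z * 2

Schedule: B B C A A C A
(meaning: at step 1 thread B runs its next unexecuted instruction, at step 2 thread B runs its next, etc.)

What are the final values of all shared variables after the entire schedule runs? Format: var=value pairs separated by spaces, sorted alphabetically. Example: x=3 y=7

Step 1: thread B executes B1 (x = z). Shared: x=4 y=5 z=4. PCs: A@0 B@1 C@0
Step 2: thread B executes B2 (y = y - 3). Shared: x=4 y=2 z=4. PCs: A@0 B@2 C@0
Step 3: thread C executes C1 (z = z + 1). Shared: x=4 y=2 z=5. PCs: A@0 B@2 C@1
Step 4: thread A executes A1 (y = z). Shared: x=4 y=5 z=5. PCs: A@1 B@2 C@1
Step 5: thread A executes A2 (x = x + 1). Shared: x=5 y=5 z=5. PCs: A@2 B@2 C@1
Step 6: thread C executes C2 (z = z * 2). Shared: x=5 y=5 z=10. PCs: A@2 B@2 C@2
Step 7: thread A executes A3 (z = 4). Shared: x=5 y=5 z=4. PCs: A@3 B@2 C@2

Answer: x=5 y=5 z=4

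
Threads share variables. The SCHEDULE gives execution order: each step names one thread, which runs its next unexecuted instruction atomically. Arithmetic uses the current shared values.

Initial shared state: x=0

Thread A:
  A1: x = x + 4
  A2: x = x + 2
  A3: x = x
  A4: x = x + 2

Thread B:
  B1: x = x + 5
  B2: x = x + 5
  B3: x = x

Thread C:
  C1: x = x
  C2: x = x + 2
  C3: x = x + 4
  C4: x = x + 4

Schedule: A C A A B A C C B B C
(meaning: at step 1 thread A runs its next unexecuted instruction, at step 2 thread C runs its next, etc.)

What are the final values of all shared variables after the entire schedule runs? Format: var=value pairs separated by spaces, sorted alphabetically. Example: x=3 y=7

Answer: x=28

Derivation:
Step 1: thread A executes A1 (x = x + 4). Shared: x=4. PCs: A@1 B@0 C@0
Step 2: thread C executes C1 (x = x). Shared: x=4. PCs: A@1 B@0 C@1
Step 3: thread A executes A2 (x = x + 2). Shared: x=6. PCs: A@2 B@0 C@1
Step 4: thread A executes A3 (x = x). Shared: x=6. PCs: A@3 B@0 C@1
Step 5: thread B executes B1 (x = x + 5). Shared: x=11. PCs: A@3 B@1 C@1
Step 6: thread A executes A4 (x = x + 2). Shared: x=13. PCs: A@4 B@1 C@1
Step 7: thread C executes C2 (x = x + 2). Shared: x=15. PCs: A@4 B@1 C@2
Step 8: thread C executes C3 (x = x + 4). Shared: x=19. PCs: A@4 B@1 C@3
Step 9: thread B executes B2 (x = x + 5). Shared: x=24. PCs: A@4 B@2 C@3
Step 10: thread B executes B3 (x = x). Shared: x=24. PCs: A@4 B@3 C@3
Step 11: thread C executes C4 (x = x + 4). Shared: x=28. PCs: A@4 B@3 C@4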